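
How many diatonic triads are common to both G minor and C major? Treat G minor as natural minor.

2

Diatonic triads of G minor (natural minor): G minor (i), A diminished (ii°), Bb major (III), C minor (iv), D minor (v), Eb major (VI), F major (VII).
Diatonic triads of C major: C major (I), D minor (ii), E minor (iii), F major (IV), G major (V), A minor (vi), B diminished (vii°).
Matching root and quality in both lists: D minor, F major.
That gives 2 common triads.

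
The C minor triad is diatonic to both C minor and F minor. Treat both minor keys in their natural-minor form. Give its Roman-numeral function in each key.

i in C minor; v in F minor

The scale of C minor (natural minor) is C D Eb F G Ab Bb; C is degree 1, and the triad built there (C-Eb-G) is minor, so it is i.
The scale of F minor (natural minor) is F G Ab Bb C Db Eb; C is degree 5, and the triad built there (C-Eb-G) is minor, so it is v.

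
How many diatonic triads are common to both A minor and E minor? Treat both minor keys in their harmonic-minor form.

1

Diatonic triads of A minor (harmonic minor): Am (i), Bdim (ii°), Caug (III+), Dm (iv), E (V), F (VI), G#dim (vii°).
Diatonic triads of E minor (harmonic minor): Em (i), F#dim (ii°), Gaug (III+), Am (iv), B (V), C (VI), D#dim (vii°).
Matching root and quality in both lists: Am.
That gives 1 common triad.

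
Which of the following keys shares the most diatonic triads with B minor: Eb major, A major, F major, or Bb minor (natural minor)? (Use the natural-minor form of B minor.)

A major

Triads of B minor (natural minor): B minor (i), C# diminished (ii°), D major (III), E minor (iv), F# minor (v), G major (VI), A major (VII).
Eb major shares 0: none.
A major shares 4: Bm, D, F#m, A.
F major shares 0: none.
Bb minor (natural minor) shares 0: none.
The most common triads (4) are shared with A major.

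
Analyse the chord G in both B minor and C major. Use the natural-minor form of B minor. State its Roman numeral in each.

VI in B minor; V in C major

The scale of B minor (natural minor) is B C# D E F# G A; G is degree 6, and the triad built there (G-B-D) is major, so it is VI.
The scale of C major is C D E F G A B; G is degree 5, and the triad built there (G-B-D) is major, so it is V.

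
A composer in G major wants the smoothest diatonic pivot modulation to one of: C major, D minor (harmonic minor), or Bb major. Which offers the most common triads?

C major

Triads of G major: G (I), Am (ii), Bm (iii), C (IV), D (V), Em (vi), F#dim (vii°).
C major shares 4: G, Am, C, Em.
D minor (harmonic minor) shares 0: none.
Bb major shares 0: none.
The most common triads (4) are shared with C major.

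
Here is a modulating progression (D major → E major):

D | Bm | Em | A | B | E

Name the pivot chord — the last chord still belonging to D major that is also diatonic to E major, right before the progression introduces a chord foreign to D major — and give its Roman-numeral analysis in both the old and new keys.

Chords diatonic to D major: D, Em, F♯m, G, A, Bm, C♯dim.
Reading the progression, the first chord not in that set is B, so the modulation leaves D major there.
The chord immediately before B is A, which is diatonic to both keys: V in D major and IV in E major.

A — V in D major, IV in E major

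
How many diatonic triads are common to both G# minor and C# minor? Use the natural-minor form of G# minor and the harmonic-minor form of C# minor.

Diatonic triads of G# minor (natural minor): G#m (i), A#dim (ii°), B (III), C#m (iv), D#m (v), E (VI), F# (VII).
Diatonic triads of C# minor (harmonic minor): C#m (i), D#dim (ii°), Eaug (III+), F#m (iv), G# (V), A (VI), B#dim (vii°).
Matching root and quality in both lists: C#m.
That gives 1 common triad.

1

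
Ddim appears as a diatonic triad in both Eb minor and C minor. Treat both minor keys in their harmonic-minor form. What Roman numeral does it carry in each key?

vii° in Eb minor; ii° in C minor

The scale of Eb minor (harmonic minor) is Eb F Gb Ab Bb Cb D; D is degree 7, and the triad built there (D-F-Ab) is diminished, so it is vii°.
The scale of C minor (harmonic minor) is C D Eb F G Ab B; D is degree 2, and the triad built there (D-F-Ab) is diminished, so it is ii°.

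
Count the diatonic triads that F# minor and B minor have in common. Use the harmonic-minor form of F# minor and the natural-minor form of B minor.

Diatonic triads of F# minor (harmonic minor): F# minor (i), G# diminished (ii°), A augmented (III+), B minor (iv), C# major (V), D major (VI), E# diminished (vii°).
Diatonic triads of B minor (natural minor): B minor (i), C# diminished (ii°), D major (III), E minor (iv), F# minor (v), G major (VI), A major (VII).
Matching root and quality in both lists: F# minor, B minor, D major.
That gives 3 common triads.

3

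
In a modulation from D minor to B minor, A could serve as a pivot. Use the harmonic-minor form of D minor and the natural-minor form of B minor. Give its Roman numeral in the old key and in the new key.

V in D minor; VII in B minor

The scale of D minor (harmonic minor) is D E F G A Bb C#; A is degree 5, and the triad built there (A-C#-E) is major, so it is V.
The scale of B minor (natural minor) is B C# D E F# G A; A is degree 7, and the triad built there (A-C#-E) is major, so it is VII.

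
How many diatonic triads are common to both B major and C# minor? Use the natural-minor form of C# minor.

4

Diatonic triads of B major: B major (I), C# minor (ii), D# minor (iii), E major (IV), F# major (V), G# minor (vi), A# diminished (vii°).
Diatonic triads of C# minor (natural minor): C# minor (i), D# diminished (ii°), E major (III), F# minor (iv), G# minor (v), A major (VI), B major (VII).
Matching root and quality in both lists: B major, C# minor, E major, G# minor.
That gives 4 common triads.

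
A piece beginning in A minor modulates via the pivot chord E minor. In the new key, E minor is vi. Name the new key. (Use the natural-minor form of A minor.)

The numeral vi denotes a minor triad on scale degree 6. With E on degree 6, the tonic of the new key is G.
Degree 6 carries a minor triad in major keys, so the destination is G major.
Check: the diatonic triads of G major are G (I), Am (ii), Bm (iii), C (IV), D (V), Em (vi), F#dim (vii°) — E minor is indeed vi.

G major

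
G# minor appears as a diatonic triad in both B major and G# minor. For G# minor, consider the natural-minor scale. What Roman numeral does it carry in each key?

vi in B major; i in G# minor

The scale of B major is B C# D# E F# G# A#; G# is degree 6, and the triad built there (G#-B-D#) is minor, so it is vi.
The scale of G# minor (natural minor) is G# A# B C# D# E F#; G# is degree 1, and the triad built there (G#-B-D#) is minor, so it is i.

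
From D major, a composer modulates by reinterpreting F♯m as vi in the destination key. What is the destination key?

A major

The numeral vi denotes a minor triad on scale degree 6. With F♯ on degree 6, the tonic of the new key is A.
Degree 6 carries a minor triad in major keys, so the destination is A major.
Check: the diatonic triads of A major are A (I), Bm (ii), C♯m (iii), D (IV), E (V), F♯m (vi), G♯dim (vii°) — F♯m is indeed vi.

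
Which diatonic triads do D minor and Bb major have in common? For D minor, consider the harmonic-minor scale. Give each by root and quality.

Dm, Gm, Bb

Triads in D minor (harmonic minor): Dm (i), Edim (ii°), Faug (III+), Gm (iv), A (V), Bb (VI), C#dim (vii°).
Triads in Bb major: Bb (I), Cm (ii), Dm (iii), Eb (IV), F (V), Gm (vi), Adim (vii°).
Shared triads with their functions: Dm (i in D minor, iii in Bb major); Gm (iv in D minor, vi in Bb major); Bb (VI in D minor, I in Bb major).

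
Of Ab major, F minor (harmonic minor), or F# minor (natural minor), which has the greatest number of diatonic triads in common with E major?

Triads of E major: E major (I), F# minor (ii), G# minor (iii), A major (IV), B major (V), C# minor (vi), D# diminished (vii°).
Ab major shares 0: none.
F minor (harmonic minor) shares 0: none.
F# minor (natural minor) shares 4: E, F#m, A, C#m.
The most common triads (4) are shared with F# minor.

F# minor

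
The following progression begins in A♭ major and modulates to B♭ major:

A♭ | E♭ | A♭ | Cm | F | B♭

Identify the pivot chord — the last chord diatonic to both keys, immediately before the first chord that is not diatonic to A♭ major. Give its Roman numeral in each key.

Chords diatonic to A♭ major: A♭, B♭m, Cm, D♭, E♭, Fm, Gdim.
Reading the progression, the first chord not in that set is F, so the modulation leaves A♭ major there.
The chord immediately before F is Cm, which is diatonic to both keys: iii in A♭ major and ii in B♭ major.

Cm — iii in A♭ major, ii in B♭ major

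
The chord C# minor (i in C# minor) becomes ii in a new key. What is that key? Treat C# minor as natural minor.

The numeral ii denotes a minor triad on scale degree 2. With C# on degree 2, the tonic of the new key is B.
Degree 2 carries a minor triad in major keys, so the destination is B major.
Check: the diatonic triads of B major are B (I), C#m (ii), D#m (iii), E (IV), F# (V), G#m (vi), A#dim (vii°) — C# minor is indeed ii.

B major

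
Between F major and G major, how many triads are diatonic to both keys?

2

Diatonic triads of F major: F (I), Gm (ii), Am (iii), Bb (IV), C (V), Dm (vi), Edim (vii°).
Diatonic triads of G major: G (I), Am (ii), Bm (iii), C (IV), D (V), Em (vi), F#dim (vii°).
Matching root and quality in both lists: Am, C.
That gives 2 common triads.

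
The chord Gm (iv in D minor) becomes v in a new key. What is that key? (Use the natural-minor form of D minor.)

The numeral v denotes a minor triad on scale degree 5. With G on degree 5, the tonic of the new key is C.
Degree 5 carries a minor triad in natural-minor keys, so the destination is C minor.
Check: the diatonic triads of C minor (natural minor) are Cm (i), Ddim (ii°), E♭ (III), Fm (iv), Gm (v), A♭ (VI), B♭ (VII) — Gm is indeed v.

C minor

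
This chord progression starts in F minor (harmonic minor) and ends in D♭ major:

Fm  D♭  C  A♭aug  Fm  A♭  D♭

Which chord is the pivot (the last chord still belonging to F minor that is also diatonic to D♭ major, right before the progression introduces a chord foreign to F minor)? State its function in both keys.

Chords diatonic to F minor: Fm, Gdim, A♭aug, B♭m, C, D♭, Edim.
Reading the progression, the first chord not in that set is A♭, so the modulation leaves F minor there.
The chord immediately before A♭ is Fm, which is diatonic to both keys: i in F minor and iii in D♭ major.

Fm — i in F minor, iii in D♭ major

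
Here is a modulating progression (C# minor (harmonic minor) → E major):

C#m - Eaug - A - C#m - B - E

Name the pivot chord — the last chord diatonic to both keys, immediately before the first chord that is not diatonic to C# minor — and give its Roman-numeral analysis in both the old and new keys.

C#m — i in C# minor, vi in E major

Chords diatonic to C# minor: C#m, D#dim, Eaug, F#m, G#, A, B#dim.
Reading the progression, the first chord not in that set is B, so the modulation leaves C# minor there.
The chord immediately before B is C#m, which is diatonic to both keys: i in C# minor and vi in E major.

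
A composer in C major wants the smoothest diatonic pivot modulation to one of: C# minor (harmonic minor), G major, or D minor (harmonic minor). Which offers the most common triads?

G major

Triads of C major: C (I), Dm (ii), Em (iii), F (IV), G (V), Am (vi), Bdim (vii°).
C# minor (harmonic minor) shares 0: none.
G major shares 4: C, Em, G, Am.
D minor (harmonic minor) shares 1: Dm.
The most common triads (4) are shared with G major.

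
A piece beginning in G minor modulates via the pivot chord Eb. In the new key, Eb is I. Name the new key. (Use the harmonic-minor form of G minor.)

The numeral I denotes a major triad on scale degree 1. With Eb on degree 1, the tonic of the new key is Eb.
Degree 1 carries a major triad in major keys, so the destination is Eb major.
Check: the diatonic triads of Eb major are Eb (I), Fm (ii), Gm (iii), Ab (IV), Bb (V), Cm (vi), Ddim (vii°) — Eb is indeed I.

Eb major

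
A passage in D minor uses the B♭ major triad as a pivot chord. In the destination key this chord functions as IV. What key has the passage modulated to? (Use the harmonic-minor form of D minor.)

F major

The numeral IV denotes a major triad on scale degree 4. With B♭ on degree 4, the tonic of the new key is F.
Degree 4 carries a major triad in major keys, so the destination is F major.
Check: the diatonic triads of F major are F (I), Gm (ii), Am (iii), B♭ (IV), C (V), Dm (vi), Edim (vii°) — B♭ major is indeed IV.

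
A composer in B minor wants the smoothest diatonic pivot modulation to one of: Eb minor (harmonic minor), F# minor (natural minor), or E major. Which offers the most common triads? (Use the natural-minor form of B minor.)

Triads of B minor (natural minor): B minor (i), C# diminished (ii°), D major (III), E minor (iv), F# minor (v), G major (VI), A major (VII).
Eb minor (harmonic minor) shares 0: none.
F# minor (natural minor) shares 4: Bm, D, F#m, A.
E major shares 2: F#m, A.
The most common triads (4) are shared with F# minor.

F# minor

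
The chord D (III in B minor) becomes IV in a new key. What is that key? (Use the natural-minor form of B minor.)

A major

The numeral IV denotes a major triad on scale degree 4. With D on degree 4, the tonic of the new key is A.
Degree 4 carries a major triad in major keys, so the destination is A major.
Check: the diatonic triads of A major are A (I), Bm (ii), C#m (iii), D (IV), E (V), F#m (vi), G#dim (vii°) — D is indeed IV.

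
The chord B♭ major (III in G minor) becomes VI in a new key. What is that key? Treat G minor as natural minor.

D minor

The numeral VI denotes a major triad on scale degree 6. With B♭ on degree 6, the tonic of the new key is D.
Degree 6 carries a major triad in minor keys, so the destination is D minor.
Check: the diatonic triads of D minor (natural minor) are Dm (i), Edim (ii°), F (III), Gm (iv), Am (v), B♭ (VI), C (VII) — B♭ major is indeed VI.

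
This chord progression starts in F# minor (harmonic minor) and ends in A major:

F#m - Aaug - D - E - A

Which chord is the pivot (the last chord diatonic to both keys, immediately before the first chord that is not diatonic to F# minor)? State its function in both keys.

Chords diatonic to F# minor: F#m, G#dim, Aaug, Bm, C#, D, E#dim.
Reading the progression, the first chord not in that set is E, so the modulation leaves F# minor there.
The chord immediately before E is D, which is diatonic to both keys: VI in F# minor and IV in A major.

D — VI in F# minor, IV in A major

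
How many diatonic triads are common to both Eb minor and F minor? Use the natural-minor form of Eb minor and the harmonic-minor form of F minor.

Diatonic triads of Eb minor (natural minor): Ebm (i), Fdim (ii°), Gb (III), Abm (iv), Bbm (v), Cb (VI), Db (VII).
Diatonic triads of F minor (harmonic minor): Fm (i), Gdim (ii°), Abaug (III+), Bbm (iv), C (V), Db (VI), Edim (vii°).
Matching root and quality in both lists: Bbm, Db.
That gives 2 common triads.

2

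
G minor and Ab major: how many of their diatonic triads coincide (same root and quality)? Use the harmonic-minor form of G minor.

Diatonic triads of G minor (harmonic minor): G minor (i), A diminished (ii°), Bb augmented (III+), C minor (iv), D major (V), Eb major (VI), F# diminished (vii°).
Diatonic triads of Ab major: Ab major (I), Bb minor (ii), C minor (iii), Db major (IV), Eb major (V), F minor (vi), G diminished (vii°).
Matching root and quality in both lists: C minor, Eb major.
That gives 2 common triads.

2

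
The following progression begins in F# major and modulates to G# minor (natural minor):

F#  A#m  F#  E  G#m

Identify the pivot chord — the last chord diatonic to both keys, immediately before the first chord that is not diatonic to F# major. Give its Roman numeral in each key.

F# — I in F# major, VII in G# minor

Chords diatonic to F# major: F#, G#m, A#m, B, C#, D#m, E#dim.
Reading the progression, the first chord not in that set is E, so the modulation leaves F# major there.
The chord immediately before E is F#, which is diatonic to both keys: I in F# major and VII in G# minor.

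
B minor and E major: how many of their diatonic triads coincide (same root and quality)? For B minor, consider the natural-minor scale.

2

Diatonic triads of B minor (natural minor): B minor (i), C# diminished (ii°), D major (III), E minor (iv), F# minor (v), G major (VI), A major (VII).
Diatonic triads of E major: E major (I), F# minor (ii), G# minor (iii), A major (IV), B major (V), C# minor (vi), D# diminished (vii°).
Matching root and quality in both lists: F# minor, A major.
That gives 2 common triads.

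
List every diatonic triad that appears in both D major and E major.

F#m, A

Triads in D major: D (I), Em (ii), F#m (iii), G (IV), A (V), Bm (vi), C#dim (vii°).
Triads in E major: E (I), F#m (ii), G#m (iii), A (IV), B (V), C#m (vi), D#dim (vii°).
Shared triads with their functions: F#m (iii in D major, ii in E major); A (V in D major, IV in E major).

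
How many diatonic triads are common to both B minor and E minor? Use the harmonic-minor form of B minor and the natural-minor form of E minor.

3

Diatonic triads of B minor (harmonic minor): Bm (i), C#dim (ii°), Daug (III+), Em (iv), F# (V), G (VI), A#dim (vii°).
Diatonic triads of E minor (natural minor): Em (i), F#dim (ii°), G (III), Am (iv), Bm (v), C (VI), D (VII).
Matching root and quality in both lists: Bm, Em, G.
That gives 3 common triads.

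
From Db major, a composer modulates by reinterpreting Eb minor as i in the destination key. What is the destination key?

The numeral i denotes a minor triad on scale degree 1. With Eb on degree 1, the tonic of the new key is Eb.
Degree 1 carries a minor triad in minor keys, so the destination is Eb minor.
Check: the diatonic triads of Eb minor (natural minor) are Ebm (i), Fdim (ii°), Gb (III), Abm (iv), Bbm (v), Cb (VI), Db (VII) — Eb minor is indeed i.

Eb minor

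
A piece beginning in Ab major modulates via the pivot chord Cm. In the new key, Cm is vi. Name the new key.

Eb major

The numeral vi denotes a minor triad on scale degree 6. With C on degree 6, the tonic of the new key is Eb.
Degree 6 carries a minor triad in major keys, so the destination is Eb major.
Check: the diatonic triads of Eb major are Eb (I), Fm (ii), Gm (iii), Ab (IV), Bb (V), Cm (vi), Ddim (vii°) — Cm is indeed vi.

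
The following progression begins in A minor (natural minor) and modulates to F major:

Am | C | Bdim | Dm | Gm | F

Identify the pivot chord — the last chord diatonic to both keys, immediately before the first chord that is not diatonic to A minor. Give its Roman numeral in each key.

Dm — iv in A minor, vi in F major

Chords diatonic to A minor: Am, Bdim, C, Dm, Em, F, G.
Reading the progression, the first chord not in that set is Gm, so the modulation leaves A minor there.
The chord immediately before Gm is Dm, which is diatonic to both keys: iv in A minor and vi in F major.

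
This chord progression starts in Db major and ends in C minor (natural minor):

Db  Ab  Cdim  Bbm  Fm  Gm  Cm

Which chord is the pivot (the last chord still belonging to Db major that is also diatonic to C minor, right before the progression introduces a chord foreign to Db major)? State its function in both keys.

Fm — iii in Db major, iv in C minor

Chords diatonic to Db major: Db, Ebm, Fm, Gb, Ab, Bbm, Cdim.
Reading the progression, the first chord not in that set is Gm, so the modulation leaves Db major there.
The chord immediately before Gm is Fm, which is diatonic to both keys: iii in Db major and iv in C minor.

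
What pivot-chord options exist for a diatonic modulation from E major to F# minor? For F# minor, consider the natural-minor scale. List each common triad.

Triads in E major: E (I), F#m (ii), G#m (iii), A (IV), B (V), C#m (vi), D#dim (vii°).
Triads in F# minor (natural minor): F#m (i), G#dim (ii°), A (III), Bm (iv), C#m (v), D (VI), E (VII).
Shared triads with their functions: E (I in E major, VII in F# minor); F#m (ii in E major, i in F# minor); A (IV in E major, III in F# minor); C#m (vi in E major, v in F# minor).

E, F#m, A, C#m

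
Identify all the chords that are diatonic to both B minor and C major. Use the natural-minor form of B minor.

Em, G

Triads in B minor (natural minor): Bm (i), C#dim (ii°), D (III), Em (iv), F#m (v), G (VI), A (VII).
Triads in C major: C (I), Dm (ii), Em (iii), F (IV), G (V), Am (vi), Bdim (vii°).
Shared triads with their functions: Em (iv in B minor, iii in C major); G (VI in B minor, V in C major).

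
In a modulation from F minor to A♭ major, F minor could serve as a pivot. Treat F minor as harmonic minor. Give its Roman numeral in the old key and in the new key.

i in F minor; vi in A♭ major

The scale of F minor (harmonic minor) is F G A♭ B♭ C D♭ E; F is degree 1, and the triad built there (F-A♭-C) is minor, so it is i.
The scale of A♭ major is A♭ B♭ C D♭ E♭ F G; F is degree 6, and the triad built there (F-A♭-C) is minor, so it is vi.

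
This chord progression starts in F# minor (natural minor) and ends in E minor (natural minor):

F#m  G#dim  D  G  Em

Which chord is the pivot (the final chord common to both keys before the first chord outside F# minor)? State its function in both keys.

D — VI in F# minor, VII in E minor

Chords diatonic to F# minor: F#m, G#dim, A, Bm, C#m, D, E.
Reading the progression, the first chord not in that set is G, so the modulation leaves F# minor there.
The chord immediately before G is D, which is diatonic to both keys: VI in F# minor and VII in E minor.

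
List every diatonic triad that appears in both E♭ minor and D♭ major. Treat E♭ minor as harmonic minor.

E♭m

Triads in E♭ minor (harmonic minor): E♭m (i), Fdim (ii°), G♭aug (III+), A♭m (iv), B♭ (V), C♭ (VI), Ddim (vii°).
Triads in D♭ major: D♭ (I), E♭m (ii), Fm (iii), G♭ (IV), A♭ (V), B♭m (vi), Cdim (vii°).
Shared triads with their functions: E♭m (i in E♭ minor, ii in D♭ major).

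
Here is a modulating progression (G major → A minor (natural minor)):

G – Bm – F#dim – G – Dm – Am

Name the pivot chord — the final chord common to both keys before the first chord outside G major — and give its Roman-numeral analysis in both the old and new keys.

Chords diatonic to G major: G, Am, Bm, C, D, Em, F#dim.
Reading the progression, the first chord not in that set is Dm, so the modulation leaves G major there.
The chord immediately before Dm is G, which is diatonic to both keys: I in G major and VII in A minor.

G — I in G major, VII in A minor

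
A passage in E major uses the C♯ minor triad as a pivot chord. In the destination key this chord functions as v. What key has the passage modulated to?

The numeral v denotes a minor triad on scale degree 5. With C♯ on degree 5, the tonic of the new key is F♯.
Degree 5 carries a minor triad in natural-minor keys, so the destination is F♯ minor.
Check: the diatonic triads of F♯ minor (natural minor) are F♯m (i), G♯dim (ii°), A (III), Bm (iv), C♯m (v), D (VI), E (VII) — C♯ minor is indeed v.

F♯ minor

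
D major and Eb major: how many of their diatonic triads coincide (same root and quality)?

Diatonic triads of D major: D (I), Em (ii), F#m (iii), G (IV), A (V), Bm (vi), C#dim (vii°).
Diatonic triads of Eb major: Eb (I), Fm (ii), Gm (iii), Ab (IV), Bb (V), Cm (vi), Ddim (vii°).
No triad has the same root and quality in both keys.

0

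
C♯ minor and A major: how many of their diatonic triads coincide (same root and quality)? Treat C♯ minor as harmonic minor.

3

Diatonic triads of C♯ minor (harmonic minor): C♯m (i), D♯dim (ii°), Eaug (III+), F♯m (iv), G♯ (V), A (VI), B♯dim (vii°).
Diatonic triads of A major: A (I), Bm (ii), C♯m (iii), D (IV), E (V), F♯m (vi), G♯dim (vii°).
Matching root and quality in both lists: C♯m, F♯m, A.
That gives 3 common triads.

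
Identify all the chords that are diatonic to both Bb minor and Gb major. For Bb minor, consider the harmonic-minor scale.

Bbm, Ebm, Gb

Triads in Bb minor (harmonic minor): Bbm (i), Cdim (ii°), Dbaug (III+), Ebm (iv), F (V), Gb (VI), Adim (vii°).
Triads in Gb major: Gb (I), Abm (ii), Bbm (iii), Cb (IV), Db (V), Ebm (vi), Fdim (vii°).
Shared triads with their functions: Bbm (i in Bb minor, iii in Gb major); Ebm (iv in Bb minor, vi in Gb major); Gb (VI in Bb minor, I in Gb major).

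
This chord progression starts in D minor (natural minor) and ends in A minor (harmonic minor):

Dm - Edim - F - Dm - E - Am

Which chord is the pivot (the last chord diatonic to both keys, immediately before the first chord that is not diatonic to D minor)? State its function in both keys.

Dm — i in D minor, iv in A minor

Chords diatonic to D minor: Dm, Edim, F, Gm, Am, Bb, C.
Reading the progression, the first chord not in that set is E, so the modulation leaves D minor there.
The chord immediately before E is Dm, which is diatonic to both keys: i in D minor and iv in A minor.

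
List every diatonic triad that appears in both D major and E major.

Triads in D major: D (I), Em (ii), F#m (iii), G (IV), A (V), Bm (vi), C#dim (vii°).
Triads in E major: E (I), F#m (ii), G#m (iii), A (IV), B (V), C#m (vi), D#dim (vii°).
Shared triads with their functions: F#m (iii in D major, ii in E major); A (V in D major, IV in E major).

F#m, A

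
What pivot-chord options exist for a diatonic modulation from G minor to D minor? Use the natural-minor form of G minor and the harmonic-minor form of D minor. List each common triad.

Triads in G minor (natural minor): G minor (i), A diminished (ii°), Bb major (III), C minor (iv), D minor (v), Eb major (VI), F major (VII).
Triads in D minor (harmonic minor): D minor (i), E diminished (ii°), F augmented (III+), G minor (iv), A major (V), Bb major (VI), C# diminished (vii°).
Shared triads with their functions: G minor (i in G minor, iv in D minor); Bb major (III in G minor, VI in D minor); D minor (v in G minor, i in D minor).

Gm, Bb, Dm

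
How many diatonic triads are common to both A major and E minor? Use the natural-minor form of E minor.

Diatonic triads of A major: A major (I), B minor (ii), C# minor (iii), D major (IV), E major (V), F# minor (vi), G# diminished (vii°).
Diatonic triads of E minor (natural minor): E minor (i), F# diminished (ii°), G major (III), A minor (iv), B minor (v), C major (VI), D major (VII).
Matching root and quality in both lists: B minor, D major.
That gives 2 common triads.

2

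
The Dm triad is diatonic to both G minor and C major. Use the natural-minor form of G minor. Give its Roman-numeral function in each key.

v in G minor; ii in C major

The scale of G minor (natural minor) is G A Bb C D Eb F; D is degree 5, and the triad built there (D-F-A) is minor, so it is v.
The scale of C major is C D E F G A B; D is degree 2, and the triad built there (D-F-A) is minor, so it is ii.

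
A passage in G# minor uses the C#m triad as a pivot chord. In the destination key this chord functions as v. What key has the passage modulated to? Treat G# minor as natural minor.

The numeral v denotes a minor triad on scale degree 5. With C# on degree 5, the tonic of the new key is F#.
Degree 5 carries a minor triad in natural-minor keys, so the destination is F# minor.
Check: the diatonic triads of F# minor (natural minor) are F#m (i), G#dim (ii°), A (III), Bm (iv), C#m (v), D (VI), E (VII) — C#m is indeed v.

F# minor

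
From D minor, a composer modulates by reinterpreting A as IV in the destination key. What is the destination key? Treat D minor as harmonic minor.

E major

The numeral IV denotes a major triad on scale degree 4. With A on degree 4, the tonic of the new key is E.
Degree 4 carries a major triad in major keys, so the destination is E major.
Check: the diatonic triads of E major are E (I), F#m (ii), G#m (iii), A (IV), B (V), C#m (vi), D#dim (vii°) — A is indeed IV.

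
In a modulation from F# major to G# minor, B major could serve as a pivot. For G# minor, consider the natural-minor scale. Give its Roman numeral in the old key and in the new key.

IV in F# major; III in G# minor

The scale of F# major is F# G# A# B C# D# E#; B is degree 4, and the triad built there (B-D#-F#) is major, so it is IV.
The scale of G# minor (natural minor) is G# A# B C# D# E F#; B is degree 3, and the triad built there (B-D#-F#) is major, so it is III.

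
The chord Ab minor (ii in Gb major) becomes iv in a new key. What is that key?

Eb minor

The numeral iv denotes a minor triad on scale degree 4. With Ab on degree 4, the tonic of the new key is Eb.
Degree 4 carries a minor triad in minor keys, so the destination is Eb minor.
Check: the diatonic triads of Eb minor (natural minor) are Ebm (i), Fdim (ii°), Gb (III), Abm (iv), Bbm (v), Cb (VI), Db (VII) — Ab minor is indeed iv.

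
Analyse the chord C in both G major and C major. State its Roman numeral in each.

The scale of G major is G A B C D E F♯; C is degree 4, and the triad built there (C-E-G) is major, so it is IV.
The scale of C major is C D E F G A B; C is degree 1, and the triad built there (C-E-G) is major, so it is I.

IV in G major; I in C major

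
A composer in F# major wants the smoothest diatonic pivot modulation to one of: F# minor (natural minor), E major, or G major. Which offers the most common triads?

Triads of F# major: F# (I), G#m (ii), A#m (iii), B (IV), C# (V), D#m (vi), E#dim (vii°).
F# minor (natural minor) shares 0: none.
E major shares 2: G#m, B.
G major shares 0: none.
The most common triads (2) are shared with E major.

E major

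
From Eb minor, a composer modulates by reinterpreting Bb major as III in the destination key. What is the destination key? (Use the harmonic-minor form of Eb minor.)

G minor

The numeral III denotes a major triad on scale degree 3. With Bb on degree 3, the tonic of the new key is G.
Degree 3 carries a major triad in natural-minor keys, so the destination is G minor.
Check: the diatonic triads of G minor (natural minor) are Gm (i), Adim (ii°), Bb (III), Cm (iv), Dm (v), Eb (VI), F (VII) — Bb major is indeed III.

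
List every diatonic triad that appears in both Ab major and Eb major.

Triads in Ab major: Ab major (I), Bb minor (ii), C minor (iii), Db major (IV), Eb major (V), F minor (vi), G diminished (vii°).
Triads in Eb major: Eb major (I), F minor (ii), G minor (iii), Ab major (IV), Bb major (V), C minor (vi), D diminished (vii°).
Shared triads with their functions: Ab major (I in Ab major, IV in Eb major); C minor (iii in Ab major, vi in Eb major); Eb major (V in Ab major, I in Eb major); F minor (vi in Ab major, ii in Eb major).

Ab, Cm, Eb, Fm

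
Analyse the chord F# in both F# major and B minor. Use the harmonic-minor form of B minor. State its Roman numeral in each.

I in F# major; V in B minor

The scale of F# major is F# G# A# B C# D# E#; F# is degree 1, and the triad built there (F#-A#-C#) is major, so it is I.
The scale of B minor (harmonic minor) is B C# D E F# G A#; F# is degree 5, and the triad built there (F#-A#-C#) is major, so it is V.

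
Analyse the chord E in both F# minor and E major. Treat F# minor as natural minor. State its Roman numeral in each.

VII in F# minor; I in E major

The scale of F# minor (natural minor) is F# G# A B C# D E; E is degree 7, and the triad built there (E-G#-B) is major, so it is VII.
The scale of E major is E F# G# A B C# D#; E is degree 1, and the triad built there (E-G#-B) is major, so it is I.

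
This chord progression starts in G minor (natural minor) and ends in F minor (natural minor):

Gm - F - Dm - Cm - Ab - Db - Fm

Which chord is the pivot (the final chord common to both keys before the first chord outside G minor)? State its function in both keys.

Cm — iv in G minor, v in F minor

Chords diatonic to G minor: Gm, Adim, Bb, Cm, Dm, Eb, F.
Reading the progression, the first chord not in that set is Ab, so the modulation leaves G minor there.
The chord immediately before Ab is Cm, which is diatonic to both keys: iv in G minor and v in F minor.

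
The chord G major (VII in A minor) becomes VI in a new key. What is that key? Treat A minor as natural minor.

The numeral VI denotes a major triad on scale degree 6. With G on degree 6, the tonic of the new key is B.
Degree 6 carries a major triad in minor keys, so the destination is B minor.
Check: the diatonic triads of B minor (natural minor) are Bm (i), C#dim (ii°), D (III), Em (iv), F#m (v), G (VI), A (VII) — G major is indeed VI.

B minor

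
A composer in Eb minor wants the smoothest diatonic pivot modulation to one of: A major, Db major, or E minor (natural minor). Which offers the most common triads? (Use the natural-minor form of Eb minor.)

Triads of Eb minor (natural minor): Eb minor (i), F diminished (ii°), Gb major (III), Ab minor (iv), Bb minor (v), Cb major (VI), Db major (VII).
A major shares 0: none.
Db major shares 4: Ebm, Gb, Bbm, Db.
E minor (natural minor) shares 0: none.
The most common triads (4) are shared with Db major.

Db major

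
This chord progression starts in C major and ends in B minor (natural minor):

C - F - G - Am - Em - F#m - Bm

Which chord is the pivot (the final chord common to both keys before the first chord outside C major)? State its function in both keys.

Em — iii in C major, iv in B minor

Chords diatonic to C major: C, Dm, Em, F, G, Am, Bdim.
Reading the progression, the first chord not in that set is F#m, so the modulation leaves C major there.
The chord immediately before F#m is Em, which is diatonic to both keys: iii in C major and iv in B minor.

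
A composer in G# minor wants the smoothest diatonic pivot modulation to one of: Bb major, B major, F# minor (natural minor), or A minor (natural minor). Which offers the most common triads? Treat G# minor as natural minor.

B major

Triads of G# minor (natural minor): G# minor (i), A# diminished (ii°), B major (III), C# minor (iv), D# minor (v), E major (VI), F# major (VII).
Bb major shares 0: none.
B major shares 7: G#m, A#dim, B, C#m, D#m, E, F#.
F# minor (natural minor) shares 2: C#m, E.
A minor (natural minor) shares 0: none.
The most common triads (7) are shared with B major.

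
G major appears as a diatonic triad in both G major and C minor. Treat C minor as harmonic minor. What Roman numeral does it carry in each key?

The scale of G major is G A B C D E F♯; G is degree 1, and the triad built there (G-B-D) is major, so it is I.
The scale of C minor (harmonic minor) is C D E♭ F G A♭ B; G is degree 5, and the triad built there (G-B-D) is major, so it is V.

I in G major; V in C minor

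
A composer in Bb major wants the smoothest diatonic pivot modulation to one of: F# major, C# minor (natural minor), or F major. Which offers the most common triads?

Triads of Bb major: Bb (I), Cm (ii), Dm (iii), Eb (IV), F (V), Gm (vi), Adim (vii°).
F# major shares 0: none.
C# minor (natural minor) shares 0: none.
F major shares 4: Bb, Dm, F, Gm.
The most common triads (4) are shared with F major.

F major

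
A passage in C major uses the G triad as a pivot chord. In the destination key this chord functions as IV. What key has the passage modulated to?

The numeral IV denotes a major triad on scale degree 4. With G on degree 4, the tonic of the new key is D.
Degree 4 carries a major triad in major keys, so the destination is D major.
Check: the diatonic triads of D major are D (I), Em (ii), F#m (iii), G (IV), A (V), Bm (vi), C#dim (vii°) — G is indeed IV.

D major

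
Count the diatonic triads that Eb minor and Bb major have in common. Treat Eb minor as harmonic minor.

Diatonic triads of Eb minor (harmonic minor): Ebm (i), Fdim (ii°), Gbaug (III+), Abm (iv), Bb (V), Cb (VI), Ddim (vii°).
Diatonic triads of Bb major: Bb (I), Cm (ii), Dm (iii), Eb (IV), F (V), Gm (vi), Adim (vii°).
Matching root and quality in both lists: Bb.
That gives 1 common triad.

1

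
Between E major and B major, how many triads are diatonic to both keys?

Diatonic triads of E major: E major (I), F# minor (ii), G# minor (iii), A major (IV), B major (V), C# minor (vi), D# diminished (vii°).
Diatonic triads of B major: B major (I), C# minor (ii), D# minor (iii), E major (IV), F# major (V), G# minor (vi), A# diminished (vii°).
Matching root and quality in both lists: E major, G# minor, B major, C# minor.
That gives 4 common triads.

4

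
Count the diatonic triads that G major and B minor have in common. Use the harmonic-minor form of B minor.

3

Diatonic triads of G major: G (I), Am (ii), Bm (iii), C (IV), D (V), Em (vi), F#dim (vii°).
Diatonic triads of B minor (harmonic minor): Bm (i), C#dim (ii°), Daug (III+), Em (iv), F# (V), G (VI), A#dim (vii°).
Matching root and quality in both lists: G, Bm, Em.
That gives 3 common triads.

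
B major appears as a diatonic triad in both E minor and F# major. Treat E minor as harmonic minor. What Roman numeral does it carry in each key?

The scale of E minor (harmonic minor) is E F# G A B C D#; B is degree 5, and the triad built there (B-D#-F#) is major, so it is V.
The scale of F# major is F# G# A# B C# D# E#; B is degree 4, and the triad built there (B-D#-F#) is major, so it is IV.

V in E minor; IV in F# major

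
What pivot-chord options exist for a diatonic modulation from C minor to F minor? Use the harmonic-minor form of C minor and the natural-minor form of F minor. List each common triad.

Triads in C minor (harmonic minor): Cm (i), Ddim (ii°), Ebaug (III+), Fm (iv), G (V), Ab (VI), Bdim (vii°).
Triads in F minor (natural minor): Fm (i), Gdim (ii°), Ab (III), Bbm (iv), Cm (v), Db (VI), Eb (VII).
Shared triads with their functions: Cm (i in C minor, v in F minor); Fm (iv in C minor, i in F minor); Ab (VI in C minor, III in F minor).

Cm, Fm, Ab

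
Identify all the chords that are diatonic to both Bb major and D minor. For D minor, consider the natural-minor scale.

Triads in Bb major: Bb major (I), C minor (ii), D minor (iii), Eb major (IV), F major (V), G minor (vi), A diminished (vii°).
Triads in D minor (natural minor): D minor (i), E diminished (ii°), F major (III), G minor (iv), A minor (v), Bb major (VI), C major (VII).
Shared triads with their functions: Bb major (I in Bb major, VI in D minor); D minor (iii in Bb major, i in D minor); F major (V in Bb major, III in D minor); G minor (vi in Bb major, iv in D minor).

Bb, Dm, F, Gm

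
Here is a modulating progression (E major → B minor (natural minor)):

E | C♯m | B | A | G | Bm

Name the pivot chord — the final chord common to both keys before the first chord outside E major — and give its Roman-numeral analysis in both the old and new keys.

Chords diatonic to E major: E, F♯m, G♯m, A, B, C♯m, D♯dim.
Reading the progression, the first chord not in that set is G, so the modulation leaves E major there.
The chord immediately before G is A, which is diatonic to both keys: IV in E major and VII in B minor.

A — IV in E major, VII in B minor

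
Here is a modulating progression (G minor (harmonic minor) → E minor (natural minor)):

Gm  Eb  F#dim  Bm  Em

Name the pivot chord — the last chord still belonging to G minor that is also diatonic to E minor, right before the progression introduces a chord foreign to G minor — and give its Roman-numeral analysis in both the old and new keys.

F#dim — vii° in G minor, ii° in E minor

Chords diatonic to G minor: Gm, Adim, Bbaug, Cm, D, Eb, F#dim.
Reading the progression, the first chord not in that set is Bm, so the modulation leaves G minor there.
The chord immediately before Bm is F#dim, which is diatonic to both keys: vii° in G minor and ii° in E minor.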